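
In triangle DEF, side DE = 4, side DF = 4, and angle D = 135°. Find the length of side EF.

When two sides and the included angle are known, the law of cosines gives the third side.
c^2 = a^2 + b^2 - 2ab cos(C) generalizes the Pythagorean theorem to non-right triangles.
Here: EF^2 = 16 + 16 - 32*(-sqrt(2)/2) = 16*sqrt(2) + 32
EF = 4*sqrt(sqrt(2) + 2)

4*sqrt(sqrt(2) + 2)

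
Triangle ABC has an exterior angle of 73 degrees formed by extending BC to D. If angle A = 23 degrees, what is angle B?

angle B = 73 - 23 = 50 degrees (exterior angle theorem).

50 degrees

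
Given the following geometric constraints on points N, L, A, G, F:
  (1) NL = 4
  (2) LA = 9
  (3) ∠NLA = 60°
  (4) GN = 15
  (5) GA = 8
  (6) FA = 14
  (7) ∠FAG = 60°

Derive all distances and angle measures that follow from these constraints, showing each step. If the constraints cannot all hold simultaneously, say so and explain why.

The constraints are consistent.

Step 1: From NL = 4, LA = 9, and ∠NLA = 60°, by the law of cosines:
  NA² = NL² + LA² - 2·NL·LA·cos(60°) = 16 + 81 - 36 = 61
  NA = √61

Step 2: From GA = 8, AF = 14, and ∠GAF = 60°, by the law of cosines:
  GF² = GA² + AF² - 2·GA·AF·cos(60°) = 64 + 196 - 112 = 148
  GF = 2·√37

Step 3: From NA = √61, NG = 15, AG = 8, by the inverse law of cosines:
  cos(∠ANG) = (NA² + NG² - AG²) / (2·NA·NG)
  ∠ANG = 18.65°

Step 4: From NA = √61, NL = 4, AL = 9, by the inverse law of cosines:
  cos(∠ANL) = (NA² + NL² - AL²) / (2·NA·NL)
  ∠ANL = 93.67°

Step 5: From AG = 8, AN = √61, GN = 15, by the inverse law of cosines:
  cos(∠GAN) = (AG² + AN² - GN²) / (2·AG·AN)
  ∠GAN = 143.15°

Step 6: From AL = 9, AN = √61, LN = 4, by the inverse law of cosines:
  cos(∠LAN) = (AL² + AN² - LN²) / (2·AL·AN)
  ∠LAN = 26.33°

Step 7: From GA = 8, GF = 2·√37, AF = 14, by the inverse law of cosines:
  cos(∠AGF) = (GA² + GF² - AF²) / (2·GA·GF)
  ∠AGF = 85.28°

Step 8: From GA = 8, GN = 15, AN = √61, by the inverse law of cosines:
  cos(∠AGN) = (GA² + GN² - AN²) / (2·GA·GN)
  ∠AGN = 18.19°

Step 9: From FA = 14, FG = 2·√37, AG = 8, by the inverse law of cosines:
  cos(∠AFG) = (FA² + FG² - AG²) / (2·FA·FG)
  ∠AFG = 34.72°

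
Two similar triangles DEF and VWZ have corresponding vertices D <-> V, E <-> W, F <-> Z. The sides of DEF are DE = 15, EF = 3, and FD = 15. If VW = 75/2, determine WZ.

Similar triangles have proportional sides. Setting up the proportion:
VW / DE = WZ / EF
75/2 / 15 = WZ / 3
WZ = 3 * 75/2 / 15 = 15/2.

15/2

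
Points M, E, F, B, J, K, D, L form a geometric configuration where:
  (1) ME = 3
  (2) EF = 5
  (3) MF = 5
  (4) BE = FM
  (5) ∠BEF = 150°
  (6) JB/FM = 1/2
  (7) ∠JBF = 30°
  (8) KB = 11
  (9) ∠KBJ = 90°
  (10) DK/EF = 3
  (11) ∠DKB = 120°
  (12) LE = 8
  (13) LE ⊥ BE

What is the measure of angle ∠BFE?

From the given relations: BE = FM = 5.
Step 1: By the law of cosines on triangle FEB: FB² = 5² + 5² − 2·5·5·cos(150°) = 93.3, so FB ≈ 9.66.
Step 2: By the inverse law of cosines on triangle BFE: cos(∠BFE) = (9.66² + 5² − 5²) / (2·9.66·5) = 93.3/96.59 = 0.9659, so ∠BFE = 15°.

Therefore, the measure of angle ∠BFE = 15°.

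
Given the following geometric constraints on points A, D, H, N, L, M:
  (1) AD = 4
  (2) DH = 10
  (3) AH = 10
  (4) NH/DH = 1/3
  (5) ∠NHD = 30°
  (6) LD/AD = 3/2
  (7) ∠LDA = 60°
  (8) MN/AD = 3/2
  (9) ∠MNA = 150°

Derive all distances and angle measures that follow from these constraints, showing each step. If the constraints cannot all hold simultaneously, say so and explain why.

The constraints are consistent.

From the given relations:
  NH = 1/3·DH = 1/3·10 ≈ 3.33
  LD = 3/2·AD = 3/2·4 = 6
  MN = 3/2·AD = 3/2·4 = 6

Step 1: From AD = 4, DL = 6, and ∠ADL = 60°, by the law of cosines:
  AL² = AD² + DL² - 2·AD·DL·cos(60°) = 16 + 36 - 24 = 28
  AL = 2·√7

Step 2: From DH = 10, HN = 3.33, and ∠DHN = 30°, by the law of cosines:
  DN² = DH² + HN² - 2·DH·HN·cos(30°) = 100 + 11.11 - 57.74 = 53.38
  DN ≈ 7.31

Step 3: From AD = 4, AH = 10, DH = 10, by the inverse law of cosines:
  cos(∠DAH) = (AD² + AH² - DH²) / (2·AD·AH)
  ∠DAH = 78.46°

Step 4: From DA = 4, DH = 10, AH = 10, by the inverse law of cosines:
  cos(∠ADH) = (DA² + DH² - AH²) / (2·DA·DH)
  ∠ADH = 78.46°

Step 5: From HA = 10, HD = 10, AD = 4, by the inverse law of cosines:
  cos(∠AHD) = (HA² + HD² - AD²) / (2·HA·HD)
  ∠AHD = 23.07°

Step 6: From AD = 4, AL = 2·√7, DL = 6, by the inverse law of cosines:
  cos(∠DAL) = (AD² + AL² - DL²) / (2·AD·AL)
  ∠DAL = 79.11°

Step 7: From DH = 10, DN = 7.31, HN = 3.33, by the inverse law of cosines:
  cos(∠HDN) = (DH² + DN² - HN²) / (2·DH·DN)
  ∠HDN = 13.19°

Step 8: From ND = 7.31, NH = 3.33, DH = 10, by the inverse law of cosines:
  cos(∠DNH) = (ND² + NH² - DH²) / (2·ND·NH)
  ∠DNH = 136.81°

Step 9: From LA = 2·√7, LD = 6, AD = 4, by the inverse law of cosines:
  cos(∠ALD) = (LA² + LD² - AD²) / (2·LA·LD)
  ∠ALD = 40.89°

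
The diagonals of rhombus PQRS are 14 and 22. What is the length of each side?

The diagonals of a rhombus bisect each other at right angles.
Half-diagonals: 14/2 = 7 and 22/2 = 11
side = sqrt(7^2 + 11^2)
side = sqrt(49 + 121)
side = sqrt(170)

sqrt(170)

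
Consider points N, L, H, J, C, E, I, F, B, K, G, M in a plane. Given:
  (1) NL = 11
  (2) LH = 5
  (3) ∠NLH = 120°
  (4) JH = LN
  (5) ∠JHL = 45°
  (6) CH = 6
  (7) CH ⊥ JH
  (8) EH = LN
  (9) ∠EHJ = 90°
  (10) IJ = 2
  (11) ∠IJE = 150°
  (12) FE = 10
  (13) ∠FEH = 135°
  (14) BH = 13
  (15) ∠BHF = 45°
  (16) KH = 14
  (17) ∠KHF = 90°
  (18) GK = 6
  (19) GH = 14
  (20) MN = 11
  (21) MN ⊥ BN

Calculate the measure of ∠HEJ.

From the given relations: EH = LN = 11; JH = LN = 11.
Step 1: By the law of cosines on triangle EHJ: EJ² = 11² + 11² − 2·11·11·cos(90°) = 242, so EJ = 11·√2.
Step 2: By the inverse law of cosines on triangle HEJ: cos(∠HEJ) = (11² + (11·√2)² − 11²) / (2·11·11·√2) = 242/342.24 = 0.7071, so ∠HEJ = 45°.

Therefore, the measure of angle ∠HEJ = 45°.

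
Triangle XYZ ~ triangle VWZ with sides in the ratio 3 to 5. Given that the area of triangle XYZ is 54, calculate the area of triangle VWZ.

For similar figures, the area ratio equals the square of the side ratio.
Side ratio (XYZ to VWZ) = 3:5, so area ratio = 3^2:5^2 = 9:25.
If the area of XYZ is 54, then the area of VWZ = 54 * (25/9) = 150.

150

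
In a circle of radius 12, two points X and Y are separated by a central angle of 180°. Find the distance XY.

Drop a perpendicular from the center to the chord, bisecting both the chord and the central angle.
Each half-chord = r sin(θ/2) = 12 sin(90°).
The full chord = 2 × 12 × sin(90°) = 24.

24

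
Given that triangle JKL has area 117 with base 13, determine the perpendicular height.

height = 2 * 117 / 13 = 18

18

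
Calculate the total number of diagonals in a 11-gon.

The number of diagonals in an n-gon is n(n - 3)/2.
For n = 11: 11(11 - 3)/2 = 11 × 8 / 2 = 44.

44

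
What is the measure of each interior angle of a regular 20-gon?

Each interior angle of a regular n-gon is (n - 2) * 180 / n.
For n = 20: (20 - 2) * 180 / 20 = 3240/20 = 162 degrees.

162 degrees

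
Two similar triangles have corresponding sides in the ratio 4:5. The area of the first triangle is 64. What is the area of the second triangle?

Area ratio = (4/5)^2 = 16/25. Area of the second triangle = 64 * 25/16 = 100.

100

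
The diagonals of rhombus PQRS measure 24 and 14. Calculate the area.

Area of a rhombus = (d1 * d2) / 2
Area = (24 * 14) / 2
Area = 336 / 2
Area = 168

168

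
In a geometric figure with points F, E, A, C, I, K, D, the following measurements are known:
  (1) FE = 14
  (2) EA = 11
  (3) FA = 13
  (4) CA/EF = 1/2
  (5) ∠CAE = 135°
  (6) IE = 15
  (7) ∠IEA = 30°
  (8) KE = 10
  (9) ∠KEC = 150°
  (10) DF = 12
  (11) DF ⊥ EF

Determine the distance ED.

Step 1: By the law of cosines on triangle EFD: ED² = 14² + 12² − 2·14·12·cos(90°) = 340, so ED = 2·√85.

Therefore, the length of ED = 2·√85.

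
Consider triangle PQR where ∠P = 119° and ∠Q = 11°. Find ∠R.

angle R = 180 - 119 - 11 = 50 degrees.

50 degrees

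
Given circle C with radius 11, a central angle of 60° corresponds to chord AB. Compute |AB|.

Chord = 2(11) sin(30°) = 11

11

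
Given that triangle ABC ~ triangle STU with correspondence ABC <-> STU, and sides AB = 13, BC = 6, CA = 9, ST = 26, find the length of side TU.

Since the triangles are similar, the ratio of corresponding sides is constant.
Scale factor k = ST / AB = 26 / 13 = 2
TU = k * BC = 2 * 6 = 12

12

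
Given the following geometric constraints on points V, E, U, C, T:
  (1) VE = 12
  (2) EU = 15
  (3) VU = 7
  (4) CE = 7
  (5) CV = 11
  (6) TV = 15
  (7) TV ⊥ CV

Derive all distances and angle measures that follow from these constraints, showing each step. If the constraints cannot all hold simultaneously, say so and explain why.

The constraints are consistent.

Step 1: From CV = 11, VT = 15, and ∠CVT = 90°, by the law of cosines:
  CT² = CV² + VT² - 2·CV·VT·cos(90°) = 121 + 225 - 0 = 346
  CT ≈ 18.6

Step 2: From VC = 11, VE = 12, CE = 7, by the inverse law of cosines:
  cos(∠CVE) = (VC² + VE² - CE²) / (2·VC·VE)
  ∠CVE = 35.1°

Step 3: From VE = 12, VU = 7, EU = 15, by the inverse law of cosines:
  cos(∠EVU) = (VE² + VU² - EU²) / (2·VE·VU)
  ∠EVU = 100.98°

Step 4: From EC = 7, EV = 12, CV = 11, by the inverse law of cosines:
  cos(∠CEV) = (EC² + EV² - CV²) / (2·EC·EV)
  ∠CEV = 64.62°

Step 5: From EU = 15, EV = 12, UV = 7, by the inverse law of cosines:
  cos(∠UEV) = (EU² + EV² - UV²) / (2·EU·EV)
  ∠UEV = 27.27°

Step 6: From UE = 15, UV = 7, EV = 12, by the inverse law of cosines:
  cos(∠EUV) = (UE² + UV² - EV²) / (2·UE·UV)
  ∠EUV = 51.75°

Step 7: From CE = 7, CV = 11, EV = 12, by the inverse law of cosines:
  cos(∠ECV) = (CE² + CV² - EV²) / (2·CE·CV)
  ∠ECV = 80.28°

Step 8: From CT = 18.6, CV = 11, TV = 15, by the inverse law of cosines:
  cos(∠TCV) = (CT² + CV² - TV²) / (2·CT·CV)
  ∠TCV = 53.75°

Step 9: From TC = 18.6, TV = 15, CV = 11, by the inverse law of cosines:
  cos(∠CTV) = (TC² + TV² - CV²) / (2·TC·TV)
  ∠CTV = 36.25°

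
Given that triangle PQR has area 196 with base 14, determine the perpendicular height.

Area = (1/2) * base * height
height = 2 * Area / base
height = 2 * 196 / 14
height = 392 / 14
height = 28

28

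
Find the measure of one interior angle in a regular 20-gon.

Each interior angle of a regular n-gon is (n - 2) * 180 / n.
For n = 20: (20 - 2) * 180 / 20 = 3240/20 = 162 degrees.

162 degrees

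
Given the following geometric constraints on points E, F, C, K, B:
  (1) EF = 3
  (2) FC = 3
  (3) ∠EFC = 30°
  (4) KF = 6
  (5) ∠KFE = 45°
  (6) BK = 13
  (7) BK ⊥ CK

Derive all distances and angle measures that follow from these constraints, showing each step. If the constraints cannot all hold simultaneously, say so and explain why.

The constraints are consistent.

Step 1: From EF = 3, FC = 3, and ∠EFC = 30°, by the law of cosines:
  EC² = EF² + FC² - 2·EF·FC·cos(30°) = 9 + 9 - 15.59 = 2.412
  EC ≈ 1.55

Step 2: From EF = 3, FK = 6, and ∠EFK = 45°, by the law of cosines:
  EK² = EF² + FK² - 2·EF·FK·cos(45°) = 9 + 36 - 25.46 = 19.54
  EK ≈ 4.42

Step 3: From EC = 1.55, EF = 3, CF = 3, by the inverse law of cosines:
  cos(∠CEF) = (EC² + EF² - CF²) / (2·EC·EF)
  ∠CEF = 75°

Step 4: From EF = 3, EK = 4.42, FK = 6, by the inverse law of cosines:
  cos(∠FEK) = (EF² + EK² - FK²) / (2·EF·EK)
  ∠FEK = 106.32°

Step 5: From CE = 1.55, CF = 3, EF = 3, by the inverse law of cosines:
  cos(∠ECF) = (CE² + CF² - EF²) / (2·CE·CF)
  ∠ECF = 75°

Step 6: From KE = 4.42, KF = 6, EF = 3, by the inverse law of cosines:
  cos(∠EKF) = (KE² + KF² - EF²) / (2·KE·KF)
  ∠EKF = 28.68°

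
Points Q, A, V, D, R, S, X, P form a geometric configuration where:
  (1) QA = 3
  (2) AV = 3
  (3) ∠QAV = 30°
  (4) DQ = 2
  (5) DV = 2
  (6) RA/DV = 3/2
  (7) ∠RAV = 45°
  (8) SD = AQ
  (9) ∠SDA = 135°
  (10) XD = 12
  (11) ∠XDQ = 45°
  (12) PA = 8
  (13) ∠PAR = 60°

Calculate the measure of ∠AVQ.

Step 1: By the law of cosines on triangle VAQ: VQ² = 3² + 3² − 2·3·3·cos(30°) = 2.41, so VQ ≈ 1.55.
Step 2: By the inverse law of cosines on triangle AVQ: cos(∠AVQ) = (3² + 1.55² − 3²) / (2·3·1.55) = 2.41/9.32 = 0.2588, so ∠AVQ = 75°.

Therefore, the measure of angle ∠AVQ = 75°.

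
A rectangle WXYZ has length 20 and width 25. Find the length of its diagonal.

Using the Pythagorean theorem:
d² = 20² + 25² = 400 + 625 = 1025
d = sqrt(1025) = 5*sqrt(41)

5*sqrt(41)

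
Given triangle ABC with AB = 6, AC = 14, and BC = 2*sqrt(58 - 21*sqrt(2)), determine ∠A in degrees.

By the inverse law of cosines: cos(A) = (AB² + AC² - BC²) / (2 × AB × AC)
cos(A) = (6² + 14² - (2*sqrt(58 - 21*sqrt(2)))²) / (2 × 6 × 14)
cos(A) = (36 + 196 - (232 - 84*sqrt(2))) / 168
cos(A) = sqrt(2)/2
A = arccos(sqrt(2)/2) = 45°

45°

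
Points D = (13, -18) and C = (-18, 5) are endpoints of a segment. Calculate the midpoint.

M = ((x₁ + x₂)/2, (y₁ + y₂)/2)
= ((13 + -18)/2, (-18 + 5)/2)
= (-5/2, -13/2) = (-5/2, -13/2)

(-5/2, -13/2)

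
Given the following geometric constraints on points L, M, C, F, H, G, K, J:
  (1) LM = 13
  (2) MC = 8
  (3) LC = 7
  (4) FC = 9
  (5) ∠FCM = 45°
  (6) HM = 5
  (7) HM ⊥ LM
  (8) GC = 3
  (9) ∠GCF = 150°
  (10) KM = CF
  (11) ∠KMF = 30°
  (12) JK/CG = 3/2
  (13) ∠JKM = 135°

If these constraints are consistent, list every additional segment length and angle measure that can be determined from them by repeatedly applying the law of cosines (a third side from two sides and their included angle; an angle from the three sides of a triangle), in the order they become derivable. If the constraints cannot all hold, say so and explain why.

The constraints are consistent. Derivable facts, in order:
After 1 step:
- FG ≈ 11.69
- LH = √194
- MF ≈ 6.57
- MJ ≈ 12.59
- ∠CLM = 32.2°
- ∠CML = 27.8°
- ∠LCM = 120°
After 2 steps:
- FK ≈ 4.66
- ∠CFG = 7.37°
- ∠CFM = 59.42°
- ∠CGF = 22.63°
- ∠CMF = 75.58°
- ∠HLM = 21.04°
- ∠JMK = 14.64°
- ∠KJM = 30.36°
- ∠LHM = 68.96°
After 3 steps:
- ∠FKM = 44.79°
- ∠KFM = 105.21°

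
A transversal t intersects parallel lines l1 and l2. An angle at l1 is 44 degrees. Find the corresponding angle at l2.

Corresponding angles are equal: 44 degrees.

44 degrees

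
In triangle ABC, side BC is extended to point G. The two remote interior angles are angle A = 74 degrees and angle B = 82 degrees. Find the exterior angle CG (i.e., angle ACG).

The interior angle at C is 180 - 74 - 82 = 24 degrees.
The exterior angle and interior angle at C are supplementary:
Exterior angle = 180 - 24 = 156 degrees.

156 degrees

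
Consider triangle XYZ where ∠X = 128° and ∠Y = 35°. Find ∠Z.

Let angle Z = x. Then 128 + 35 + x = 180.
x = 180 - 163 = 17 degrees.

17 degrees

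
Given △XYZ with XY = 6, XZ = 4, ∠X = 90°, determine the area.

When two sides and the included angle are known, the area formula is (1/2)ab sin(C).
The height from one side to the opposite vertex is 4 sin(90°) = 4.
Area = (1/2) * 6 * 4 = 12.

12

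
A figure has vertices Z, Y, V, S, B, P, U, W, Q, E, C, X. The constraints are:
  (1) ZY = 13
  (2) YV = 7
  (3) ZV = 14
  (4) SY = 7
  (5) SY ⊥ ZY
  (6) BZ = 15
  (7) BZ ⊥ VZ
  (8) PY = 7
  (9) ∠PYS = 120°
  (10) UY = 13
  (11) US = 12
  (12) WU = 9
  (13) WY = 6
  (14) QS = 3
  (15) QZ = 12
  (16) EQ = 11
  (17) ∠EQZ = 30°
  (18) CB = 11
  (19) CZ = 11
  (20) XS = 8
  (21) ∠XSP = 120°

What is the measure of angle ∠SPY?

Step 1: By the law of cosines on triangle PYS: PS² = 7² + 7² − 2·7·7·cos(120°) = 147, so PS = 7·√3.
Step 2: By the inverse law of cosines on triangle SPY: cos(∠SPY) = ((7·√3)² + 7² − 7²) / (2·7·√3·7) = 147/169.74 = 0.866, so ∠SPY = 30°.

Therefore, the measure of angle ∠SPY = 30°.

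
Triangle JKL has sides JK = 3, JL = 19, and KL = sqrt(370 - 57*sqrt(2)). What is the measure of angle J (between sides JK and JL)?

cos(J) = (3² + 19² - (sqrt(370 - 57*sqrt(2)))²) / (2 × 3 × 19) = sqrt(2)/2, so J = arccos(sqrt(2)/2) = 45°.

45°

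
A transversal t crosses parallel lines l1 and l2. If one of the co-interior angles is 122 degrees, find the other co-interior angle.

Co-interior (same-side interior) angles are between the parallel lines on the same side of the transversal.
Unlike corresponding or alternate interior angles, they are supplementary rather than equal.
So the angle = 180 - 122 = 58 degrees.

58 degrees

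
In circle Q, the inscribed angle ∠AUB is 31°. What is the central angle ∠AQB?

The inscribed angle theorem states that a central angle is always twice any inscribed angle that subtends the same arc.
Since the inscribed angle is 31°, the central angle = 2 × 31° = 62°.

62°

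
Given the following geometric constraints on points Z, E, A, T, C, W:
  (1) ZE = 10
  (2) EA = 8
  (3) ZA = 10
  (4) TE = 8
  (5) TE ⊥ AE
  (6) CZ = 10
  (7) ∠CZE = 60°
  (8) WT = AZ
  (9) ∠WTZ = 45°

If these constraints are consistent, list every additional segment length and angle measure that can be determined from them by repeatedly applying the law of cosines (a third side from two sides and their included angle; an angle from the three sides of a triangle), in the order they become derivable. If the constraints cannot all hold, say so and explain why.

The constraints are consistent. Derivable facts, in order:
After 1 step:
- AT = 8·√2
- EC = 10
- ∠AEZ = 66.42°
- ∠AZE = 47.16°
- ∠EAZ = 66.42°
After 2 steps:
- ∠ATE = 45°
- ∠CEZ = 60°
- ∠EAT = 45°
- ∠ECZ = 60°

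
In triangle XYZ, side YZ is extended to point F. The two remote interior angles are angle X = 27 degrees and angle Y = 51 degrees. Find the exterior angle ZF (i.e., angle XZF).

The interior angle at Z is 180 - 27 - 51 = 102 degrees.
The exterior angle and interior angle at Z are supplementary:
Exterior angle = 180 - 102 = 78 degrees.

78 degrees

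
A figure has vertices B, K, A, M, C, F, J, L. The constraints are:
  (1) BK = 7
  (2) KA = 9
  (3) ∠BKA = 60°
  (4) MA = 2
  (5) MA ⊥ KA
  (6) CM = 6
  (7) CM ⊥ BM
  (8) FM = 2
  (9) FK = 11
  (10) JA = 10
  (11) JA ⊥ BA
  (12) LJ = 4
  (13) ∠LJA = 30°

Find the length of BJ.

Step 1: By the law of cosines on triangle BKA: BA² = 7² + 9² − 2·7·9·cos(60°) = 67, so BA = √67.
Step 2: By the law of cosines on triangle BAJ: BJ² = √67² + 10² − 2·√67·10·cos(90°) = 167, so BJ = √167.

Therefore, the length of BJ = √167.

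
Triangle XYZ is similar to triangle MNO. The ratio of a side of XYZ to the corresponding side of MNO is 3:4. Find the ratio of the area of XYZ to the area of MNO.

Area ratio = (side ratio)^2 = (3/4)^2 = 9:16.

9:16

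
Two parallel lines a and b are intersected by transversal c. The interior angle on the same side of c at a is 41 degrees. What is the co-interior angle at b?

Co-interior (same-side interior) angles are between the parallel lines on the same side of the transversal.
Unlike corresponding or alternate interior angles, they are supplementary rather than equal.
So the angle = 180 - 41 = 139 degrees.

139 degrees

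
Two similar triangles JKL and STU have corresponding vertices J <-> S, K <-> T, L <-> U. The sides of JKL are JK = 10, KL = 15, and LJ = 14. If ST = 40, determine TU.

Similar triangles have proportional sides. Setting up the proportion:
ST / JK = TU / KL
40 / 10 = TU / 15
TU = 15 * 40 / 10 = 60.

60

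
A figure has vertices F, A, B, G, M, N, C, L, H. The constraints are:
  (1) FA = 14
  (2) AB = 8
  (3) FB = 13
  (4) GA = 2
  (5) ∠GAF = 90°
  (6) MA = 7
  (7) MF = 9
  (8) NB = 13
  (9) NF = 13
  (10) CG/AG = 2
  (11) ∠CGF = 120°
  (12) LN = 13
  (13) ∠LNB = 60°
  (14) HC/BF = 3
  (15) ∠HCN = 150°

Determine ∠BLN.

Step 1: By the law of cosines on triangle LNB: LB² = 13² + 13² − 2·13·13·cos(60°) = 169, so LB = 13.
Step 2: By the inverse law of cosines on triangle BLN: cos(∠BLN) = (13² + 13² − 13²) / (2·13·13) = 169/338 = 0.5, so ∠BLN = 60°.

Therefore, the measure of angle ∠BLN = 60°.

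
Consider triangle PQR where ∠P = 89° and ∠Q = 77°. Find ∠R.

Let angle R = x. Then 89 + 77 + x = 180.
x = 180 - 166 = 14 degrees.

14 degrees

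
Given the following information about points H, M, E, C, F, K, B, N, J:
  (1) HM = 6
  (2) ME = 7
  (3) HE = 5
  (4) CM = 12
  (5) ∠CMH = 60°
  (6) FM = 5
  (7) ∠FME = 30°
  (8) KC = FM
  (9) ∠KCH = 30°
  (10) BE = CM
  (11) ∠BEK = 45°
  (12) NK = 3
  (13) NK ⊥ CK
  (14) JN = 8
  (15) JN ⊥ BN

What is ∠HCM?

Step 1: By the law of cosines on triangle CMH: CH² = 12² + 6² − 2·12·6·cos(60°) = 108, so CH = 6·√3.
Step 2: By the inverse law of cosines on triangle HCM: cos(∠HCM) = ((6·√3)² + 12² − 6²) / (2·6·√3·12) = 216/249.42 = 0.866, so ∠HCM = 30°.

Therefore, the measure of angle ∠HCM = 30°.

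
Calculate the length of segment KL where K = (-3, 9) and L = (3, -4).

The horizontal distance is |3 - -3| = 6 and the vertical distance is |-4 - 9| = 13.
By the Pythagorean theorem, d = sqrt(6^2 + 13^2) = sqrt(205).

sqrt(205)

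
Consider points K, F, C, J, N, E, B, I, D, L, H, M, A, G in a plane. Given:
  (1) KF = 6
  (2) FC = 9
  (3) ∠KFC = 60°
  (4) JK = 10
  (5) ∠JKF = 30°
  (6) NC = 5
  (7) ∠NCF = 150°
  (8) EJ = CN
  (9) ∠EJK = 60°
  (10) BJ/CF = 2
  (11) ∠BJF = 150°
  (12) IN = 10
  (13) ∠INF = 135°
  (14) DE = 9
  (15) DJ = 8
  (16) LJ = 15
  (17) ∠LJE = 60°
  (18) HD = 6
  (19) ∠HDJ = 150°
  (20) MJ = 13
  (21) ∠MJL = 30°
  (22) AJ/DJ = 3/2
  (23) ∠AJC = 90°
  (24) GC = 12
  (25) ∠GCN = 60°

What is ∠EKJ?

From the given relations: EJ = CN = 5.
Step 1: By the law of cosines on triangle KJE: KE² = 10² + 5² − 2·10·5·cos(60°) = 75, so KE = 5·√3.
Step 2: By the inverse law of cosines on triangle EKJ: cos(∠EKJ) = ((5·√3)² + 10² − 5²) / (2·5·√3·10) = 150/173.21 = 0.866, so ∠EKJ = 30°.

Therefore, the measure of angle ∠EKJ = 30°.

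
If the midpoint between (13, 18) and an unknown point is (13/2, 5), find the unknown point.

Using the midpoint formula: M = ((x1 + x2)/2, (y1 + y2)/2)
We know M = (13/2, 5) and R = (13, 18)
For x: 13/2 = (13 + x2)/2, so x2 = 2*13/2 - 13 = 0
For y: 5 = (18 + y2)/2, so y2 = 2*5 - 18 = -8
P = (0, -8)

(0, -8)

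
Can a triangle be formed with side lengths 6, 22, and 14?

The longest side is 22. The other two sides sum to 6 + 14 = 20.
Since 20 ≤ 22, the two shorter sides cannot reach around to close the triangle.

No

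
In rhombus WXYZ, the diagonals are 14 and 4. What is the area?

The diagonals of a rhombus divide it into four right triangles.
Each triangle has legs 14/ 2 = 7 and 4/2 = 2, so each has area (1/2)*7*2 = 7.
Four such triangles give total area = (d1 * d2) / 2 = 28.

28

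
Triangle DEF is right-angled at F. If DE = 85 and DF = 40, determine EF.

Rearranging the Pythagorean theorem to solve for the unknown leg:
leg^2 = hypotenuse^2 - known_leg^2 = 7225 - 1600 = 5625
leg = sqrt(5625) = 75.

75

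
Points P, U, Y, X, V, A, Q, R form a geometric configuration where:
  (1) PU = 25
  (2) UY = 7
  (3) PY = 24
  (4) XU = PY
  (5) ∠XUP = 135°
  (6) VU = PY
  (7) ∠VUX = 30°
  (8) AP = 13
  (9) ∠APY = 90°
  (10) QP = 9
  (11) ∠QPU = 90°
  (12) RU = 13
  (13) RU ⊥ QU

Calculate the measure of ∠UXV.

From the given relations: XU = PY = 24; VU = PY = 24.
Step 1: By the law of cosines on triangle XUV: XV² = 24² + 24² − 2·24·24·cos(30°) = 154.34, so XV ≈ 12.42.
Step 2: By the inverse law of cosines on triangle UXV: cos(∠UXV) = (24² + 12.42² − 24²) / (2·24·12.42) = 154.34/596.32 = 0.2588, so ∠UXV = 75°.

Therefore, the measure of angle ∠UXV = 75°.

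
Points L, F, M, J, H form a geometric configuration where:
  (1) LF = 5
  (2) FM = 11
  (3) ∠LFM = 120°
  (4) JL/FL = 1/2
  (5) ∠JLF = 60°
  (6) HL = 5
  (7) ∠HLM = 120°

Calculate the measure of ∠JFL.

From the given relations: JL = 1/2·FL = 1/2·5 ≈ 2.5.
Step 1: By the law of cosines on triangle FLJ: FJ² = 5² + 2.5² − 2·5·2.5·cos(60°) = 18.75, so FJ = 5/2·√3.
Step 2: By the inverse law of cosines on triangle JFL: cos(∠JFL) = ((5/2·√3)² + 5² − 2.5²) / (2·5/2·√3·5) = 37.5/43.3 = 0.866, so ∠JFL = 30°.

Therefore, the measure of angle ∠JFL = 30°.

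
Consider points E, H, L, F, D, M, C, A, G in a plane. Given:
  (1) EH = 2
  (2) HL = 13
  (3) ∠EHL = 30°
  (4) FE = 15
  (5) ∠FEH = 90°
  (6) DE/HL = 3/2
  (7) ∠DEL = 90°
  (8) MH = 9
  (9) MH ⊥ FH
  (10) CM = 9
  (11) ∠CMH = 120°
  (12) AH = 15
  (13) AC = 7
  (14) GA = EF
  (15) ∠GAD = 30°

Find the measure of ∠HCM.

Step 1: By the law of cosines on triangle CMH: CH² = 9² + 9² − 2·9·9·cos(120°) = 243, so CH = 9·√3.
Step 2: By the inverse law of cosines on triangle HCM: cos(∠HCM) = ((9·√3)² + 9² − 9²) / (2·9·√3·9) = 243/280.59 = 0.866, so ∠HCM = 30°.

Therefore, the measure of angle ∠HCM = 30°.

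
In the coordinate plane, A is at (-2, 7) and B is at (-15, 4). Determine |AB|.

d = sqrt((-13)^2 + (-3)^2) = sqrt(178)

sqrt(178)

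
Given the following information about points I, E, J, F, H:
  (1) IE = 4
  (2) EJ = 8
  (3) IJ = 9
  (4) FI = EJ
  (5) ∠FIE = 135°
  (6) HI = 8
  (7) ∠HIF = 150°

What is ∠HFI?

From the given relations: FI = EJ = 8.
Step 1: By the law of cosines on triangle FIH: FH² = 8² + 8² − 2·8·8·cos(150°) = 238.85, so FH ≈ 15.45.
Step 2: By the inverse law of cosines on triangle HFI: cos(∠HFI) = (15.45² + 8² − 8²) / (2·15.45·8) = 238.85/247.28 = 0.9659, so ∠HFI = 15°.

Therefore, the measure of angle ∠HFI = 15°.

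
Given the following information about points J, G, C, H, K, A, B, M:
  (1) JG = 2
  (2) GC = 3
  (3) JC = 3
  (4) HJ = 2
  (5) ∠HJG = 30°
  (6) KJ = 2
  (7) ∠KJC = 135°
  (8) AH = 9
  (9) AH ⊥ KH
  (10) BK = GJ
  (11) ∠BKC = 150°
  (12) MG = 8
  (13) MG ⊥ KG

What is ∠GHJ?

Step 1: By the law of cosines on triangle HJG: HG² = 2² + 2² − 2·2·2·cos(30°) = 1.07, so HG ≈ 1.04.
Step 2: By the inverse law of cosines on triangle GHJ: cos(∠GHJ) = (1.04² + 2² − 2²) / (2·1.04·2) = 1.07/4.14 = 0.2588, so ∠GHJ = 75°.

Therefore, the measure of angle ∠GHJ = 75°.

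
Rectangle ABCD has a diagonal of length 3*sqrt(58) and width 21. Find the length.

Using the Pythagorean theorem: d^2 = a^2 + b^2
b^2 = d^2 - a^2
b^2 = 522 - 441
b^2 = 81
b = sqrt(81) = 9

9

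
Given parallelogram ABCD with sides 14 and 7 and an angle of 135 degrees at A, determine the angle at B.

In a parallelogram, consecutive angles are supplementary (sum to 180°).
angle B = 180 - angle A
angle B = 180 - 135
angle B = 45 degrees

45 degrees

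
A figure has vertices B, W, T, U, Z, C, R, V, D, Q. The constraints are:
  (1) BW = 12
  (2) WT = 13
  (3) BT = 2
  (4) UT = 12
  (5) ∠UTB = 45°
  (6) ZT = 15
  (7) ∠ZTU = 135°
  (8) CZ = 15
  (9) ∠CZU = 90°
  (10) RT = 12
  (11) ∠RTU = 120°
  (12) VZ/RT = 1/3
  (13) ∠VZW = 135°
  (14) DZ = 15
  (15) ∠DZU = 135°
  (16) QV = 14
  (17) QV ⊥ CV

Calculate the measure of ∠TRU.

Step 1: By the law of cosines on triangle RTU: RU² = 12² + 12² − 2·12·12·cos(120°) = 432, so RU = 12·√3.
Step 2: By the inverse law of cosines on triangle TRU: cos(∠TRU) = (12² + (12·√3)² − 12²) / (2·12·12·√3) = 432/498.83 = 0.866, so ∠TRU = 30°.

Therefore, the measure of angle ∠TRU = 30°.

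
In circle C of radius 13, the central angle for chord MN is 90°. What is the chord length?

Chord = 2(13) sin(45°) = 13*sqrt(2)

13*sqrt(2)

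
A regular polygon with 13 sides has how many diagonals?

Each of the 13 vertices connects to 10 non-adjacent vertices via diagonals.
Total connections = 13 × 10 = 130, but each diagonal is counted twice.
Number of diagonals = 130 / 2 = 65.

65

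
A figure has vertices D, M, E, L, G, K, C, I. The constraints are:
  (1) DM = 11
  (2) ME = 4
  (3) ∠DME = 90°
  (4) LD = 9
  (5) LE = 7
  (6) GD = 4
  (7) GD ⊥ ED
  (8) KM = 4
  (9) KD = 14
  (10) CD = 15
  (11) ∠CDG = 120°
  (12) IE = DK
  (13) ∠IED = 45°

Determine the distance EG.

Step 1: By the law of cosines on triangle EMD: ED² = 4² + 11² − 2·4·11·cos(90°) = 137, so ED = √137.
Step 2: By the law of cosines on triangle EDG: EG² = √137² + 4² − 2·√137·4·cos(90°) = 153, so EG = 3·√17.

Therefore, the length of EG = 3·√17.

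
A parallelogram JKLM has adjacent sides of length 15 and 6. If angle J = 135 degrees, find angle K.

In a parallelogram, consecutive angles are supplementary (sum to 180°).
angle K = 180 - angle J
angle K = 180 - 135
angle K = 45 degrees

45 degrees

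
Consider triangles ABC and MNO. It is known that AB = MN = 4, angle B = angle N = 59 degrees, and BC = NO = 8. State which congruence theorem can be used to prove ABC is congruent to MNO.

The given information provides:
AB = MN = 4, angle B = angle N = 59 degrees, and BC = NO = 8
This matches the SAS congruence theorem.
Two pairs of corresponding sides and the included angle are equal (Side-Angle-Side).

SAS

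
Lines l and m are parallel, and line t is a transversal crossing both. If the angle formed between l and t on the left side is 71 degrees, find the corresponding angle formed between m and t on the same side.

Corresponding angles formed by parallel lines and a transversal are equal.
The given angle is 71 degrees.
The corresponding angle = 71 degrees.

71 degrees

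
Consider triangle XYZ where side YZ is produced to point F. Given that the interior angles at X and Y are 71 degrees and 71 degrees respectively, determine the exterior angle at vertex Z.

Exterior angle = 71 + 71 = 142 degrees (exterior angle theorem).

142 degrees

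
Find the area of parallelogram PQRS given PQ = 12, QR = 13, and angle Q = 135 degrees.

The area of a parallelogram equals the product of two adjacent sides times the sine of the included angle.
This is because the height equals 13 * sin(135°) = 13*sqrt(2)/2.
Area = 12 * 13*sqrt(2)/2 = 78*sqrt(2)

78*sqrt(2)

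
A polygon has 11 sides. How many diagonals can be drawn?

Total line segments between 11 vertices = C(11,2) = 55.
Subtract the 11 sides: 55 - 11 = 44 diagonals.

44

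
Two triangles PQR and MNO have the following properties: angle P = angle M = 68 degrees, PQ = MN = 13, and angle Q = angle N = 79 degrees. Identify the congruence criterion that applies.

The given information provides:
angle P = angle M = 68 degrees, PQ = MN = 13, and angle Q = angle N = 79 degrees
This matches the ASA congruence theorem.
Two pairs of corresponding angles and the included side are equal (Angle-Side-Angle).

ASA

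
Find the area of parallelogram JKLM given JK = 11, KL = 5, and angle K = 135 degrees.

Area = a * b * sin(theta)
Area = 11 * 5 * sin(135 degrees)
Area = 55 * sqrt(2)/2
Area = 55*sqrt(2)/2

55*sqrt(2)/2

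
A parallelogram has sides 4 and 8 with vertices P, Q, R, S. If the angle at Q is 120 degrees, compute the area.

Area = a * b * sin(theta)
Area = 4 * 8 * sin(120 degrees)
Area = 32 * sqrt(3)/2
Area = 16*sqrt(3)

16*sqrt(3)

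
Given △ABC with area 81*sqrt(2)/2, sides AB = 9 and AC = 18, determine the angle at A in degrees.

Area = (1/2) * a * b * sin(C)
sin(C) = 2 * Area / (a * b)
sin(C) = 2 * 81*sqrt(2)/2 / (9 * 18)
sin(C) = sqrt(2)/2
C = arcsin(sqrt(2)/2) = 45°
Since sin(180° - C) = sin(C), the obtuse angle 135° gives the same area, so C = 45° or C = 135°.

45° or 135°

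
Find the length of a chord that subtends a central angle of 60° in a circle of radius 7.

Drop a perpendicular from the center to the chord, bisecting both the chord and the central angle.
Each half-chord = r sin(θ/2) = 7 sin(30°).
The full chord = 2 × 7 × sin(30°) = 7.

7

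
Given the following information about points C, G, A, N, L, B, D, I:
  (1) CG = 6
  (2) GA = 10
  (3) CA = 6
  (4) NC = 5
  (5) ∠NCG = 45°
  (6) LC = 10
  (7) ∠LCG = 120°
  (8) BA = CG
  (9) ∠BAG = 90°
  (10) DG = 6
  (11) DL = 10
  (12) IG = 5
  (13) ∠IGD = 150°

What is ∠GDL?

Step 1: By the law of cosines on triangle GCL: GL² = 6² + 10² − 2·6·10·cos(120°) = 196, so GL = 14.
Step 2: By the inverse law of cosines on triangle GDL: cos(∠GDL) = (6² + 10² − 14²) / (2·6·10) = -60/120 = -0.5, so ∠GDL = 120°.

Therefore, the measure of angle ∠GDL = 120°.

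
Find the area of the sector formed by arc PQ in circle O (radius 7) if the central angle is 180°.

Sector area = πr² × θ/360
= π × 7² × 1/2
= π × 49 × 1/2
= 49*pi/2

49*pi/2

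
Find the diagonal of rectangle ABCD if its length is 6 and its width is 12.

A rectangle's diagonal splits it into two right triangles, with the diagonal as the hypotenuse.
By the Pythagorean theorem, d^2 = 6^2 + 12^2 = 180.
Therefore d = sqrt(180) = 6*sqrt(5).

6*sqrt(5)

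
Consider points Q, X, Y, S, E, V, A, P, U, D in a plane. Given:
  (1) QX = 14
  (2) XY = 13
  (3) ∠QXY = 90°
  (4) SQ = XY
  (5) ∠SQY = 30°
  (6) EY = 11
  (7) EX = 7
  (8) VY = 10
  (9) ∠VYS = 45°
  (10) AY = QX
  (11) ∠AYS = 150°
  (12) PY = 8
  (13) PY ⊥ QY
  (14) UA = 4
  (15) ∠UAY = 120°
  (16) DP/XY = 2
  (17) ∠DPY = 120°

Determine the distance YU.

From the given relations: AY = QX = 14.
Step 1: By the law of cosines on triangle YAU: YU² = 14² + 4² − 2·14·4·cos(120°) = 268, so YU = 2·√67.

Therefore, the length of YU = 2·√67.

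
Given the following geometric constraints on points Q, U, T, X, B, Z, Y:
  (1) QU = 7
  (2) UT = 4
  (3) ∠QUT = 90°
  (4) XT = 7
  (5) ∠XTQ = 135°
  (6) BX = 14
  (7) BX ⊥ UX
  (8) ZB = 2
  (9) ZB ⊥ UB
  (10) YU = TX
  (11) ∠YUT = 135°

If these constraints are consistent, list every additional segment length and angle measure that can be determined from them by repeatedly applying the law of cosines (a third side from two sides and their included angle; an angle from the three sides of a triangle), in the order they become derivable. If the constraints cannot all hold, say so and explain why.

The constraints are consistent. Derivable facts, in order:
After 1 step:
- QT = √65
- TY ≈ 10.23
After 2 steps:
- QX ≈ 13.92
- ∠QTU = 60.26°
- ∠TQU = 29.74°
- ∠TYU = 16.05°
- ∠UTY = 28.95°
After 3 steps:
- ∠QXT = 24.17°
- ∠TQX = 20.83°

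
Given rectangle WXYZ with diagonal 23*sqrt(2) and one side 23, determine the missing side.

The diagonal of a rectangle forms a right triangle with the two sides.
Rearranging the Pythagorean theorem: missing side = sqrt(d^2 - known^2).
= sqrt(1058 - 529) = sqrt(529) = 23.

23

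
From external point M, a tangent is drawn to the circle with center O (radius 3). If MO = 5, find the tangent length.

tangent = √(d² - r²) = √(5² - 3²) = √(25 - 9) = √16 = 4

4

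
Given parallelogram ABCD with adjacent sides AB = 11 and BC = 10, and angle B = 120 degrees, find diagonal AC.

Using the law of cosines:
d^2 = 11^2 + 10^2 - 2(11)(10)cos(120 degrees)
d^2 = 121 + 100 - 220*-1/2
d^2 = 331
d = sqrt(331)

sqrt(331)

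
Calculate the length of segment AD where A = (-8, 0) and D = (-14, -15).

The horizontal distance is |-14 - -8| = 6 and the vertical distance is |-15 - 0| = 15.
By the Pythagorean theorem, d = sqrt(6^2 + 15^2) = sqrt(261) = 3*sqrt(29).

3*sqrt(29)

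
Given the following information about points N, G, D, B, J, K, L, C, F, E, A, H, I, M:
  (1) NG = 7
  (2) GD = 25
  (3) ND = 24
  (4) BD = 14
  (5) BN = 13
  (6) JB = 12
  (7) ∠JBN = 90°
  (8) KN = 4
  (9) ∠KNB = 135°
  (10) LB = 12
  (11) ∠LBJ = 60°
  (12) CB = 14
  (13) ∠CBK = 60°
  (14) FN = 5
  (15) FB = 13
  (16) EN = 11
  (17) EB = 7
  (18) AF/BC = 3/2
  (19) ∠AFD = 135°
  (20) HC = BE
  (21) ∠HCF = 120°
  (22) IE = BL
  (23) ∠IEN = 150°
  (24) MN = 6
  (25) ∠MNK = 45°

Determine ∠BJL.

Step 1: By the law of cosines on triangle JBL: JL² = 12² + 12² − 2·12·12·cos(60°) = 144, so JL = 12.
Step 2: By the inverse law of cosines on triangle BJL: cos(∠BJL) = (12² + 12² − 12²) / (2·12·12) = 144/288 = 0.5, so ∠BJL = 60°.

Therefore, the measure of angle ∠BJL = 60°.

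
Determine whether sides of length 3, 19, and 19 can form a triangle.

Check all three triangle inequalities:
3 + 19 = 22 > 19 ✓
3 + 19 = 22 > 19 ✓
19 + 19 = 38 > 3 ✓
All conditions hold, so these sides form a valid triangle.

Yes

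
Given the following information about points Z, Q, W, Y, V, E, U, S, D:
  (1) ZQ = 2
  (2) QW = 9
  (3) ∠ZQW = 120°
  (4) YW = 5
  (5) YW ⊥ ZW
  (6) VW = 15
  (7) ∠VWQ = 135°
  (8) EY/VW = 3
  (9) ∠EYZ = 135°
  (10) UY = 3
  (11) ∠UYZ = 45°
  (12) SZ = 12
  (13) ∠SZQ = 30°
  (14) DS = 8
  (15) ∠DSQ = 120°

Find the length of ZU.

Step 1: By the law of cosines on triangle ZQW: ZW² = 2² + 9² − 2·2·9·cos(120°) = 103, so ZW = √103.
Step 2: By the law of cosines on triangle ZWY: ZY² = √103² + 5² − 2·√103·5·cos(90°) = 128, so ZY = 8·√2.
Step 3: By the law of cosines on triangle ZYU: ZU² = (8·√2)² + 3² − 2·8·√2·3·cos(45°) = 89, so ZU = √89.

Therefore, the length of ZU = √89.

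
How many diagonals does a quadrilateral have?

Each of the 4 vertices connects to 1 non-adjacent vertices via diagonals.
Total connections = 4 × 1 = 4, but each diagonal is counted twice.
Number of diagonals = 4 / 2 = 2.

2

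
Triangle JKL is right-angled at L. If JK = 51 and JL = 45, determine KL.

By the Pythagorean theorem: KL^2 = JK^2 - JL^2
KL^2 = 51^2 - 45^2 = 2601 - 2025 = 576
KL = sqrt(576) = 24

24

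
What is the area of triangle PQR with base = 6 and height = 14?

Area = (1/2)(6)(14) = 42

42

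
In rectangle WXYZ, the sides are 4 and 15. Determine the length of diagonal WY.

d = sqrt(4^2 + 15^2) = sqrt(241)

sqrt(241)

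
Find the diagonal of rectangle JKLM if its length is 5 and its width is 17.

A rectangle's diagonal splits it into two right triangles, with the diagonal as the hypotenuse.
By the Pythagorean theorem, d^2 = 5^2 + 17^2 = 314.
Therefore d = sqrt(314).

sqrt(314)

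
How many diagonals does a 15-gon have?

Each of the 15 vertices connects to 12 non-adjacent vertices via diagonals.
Total connections = 15 × 12 = 180, but each diagonal is counted twice.
Number of diagonals = 180 / 2 = 90.

90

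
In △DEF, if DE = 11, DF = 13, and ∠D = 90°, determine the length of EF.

Since angle D = 90°, this is a right triangle and the law of cosines reduces to the Pythagorean theorem.
EF^2 = 11^2 + 13^2 = 290
EF = sqrt(290)

sqrt(290)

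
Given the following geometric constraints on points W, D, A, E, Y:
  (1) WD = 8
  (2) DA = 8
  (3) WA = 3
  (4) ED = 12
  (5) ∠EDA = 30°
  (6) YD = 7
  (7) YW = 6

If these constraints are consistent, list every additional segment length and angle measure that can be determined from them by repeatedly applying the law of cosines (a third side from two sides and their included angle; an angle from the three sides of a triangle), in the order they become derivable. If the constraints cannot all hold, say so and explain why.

The constraints are consistent. Derivable facts, in order:
After 1 step:
- AE ≈ 6.46
- ∠ADW = 21.61°
- ∠AWD = 79.19°
- ∠DAW = 79.19°
- ∠DWY = 57.91°
- ∠DYW = 75.52°
- ∠WDY = 46.57°
After 2 steps:
- ∠AED = 38.26°
- ∠DAE = 111.74°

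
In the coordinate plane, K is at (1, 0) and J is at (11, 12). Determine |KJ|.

d = sqrt((10)^2 + (12)^2) = sqrt(244) = 2*sqrt(61)

2*sqrt(61)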